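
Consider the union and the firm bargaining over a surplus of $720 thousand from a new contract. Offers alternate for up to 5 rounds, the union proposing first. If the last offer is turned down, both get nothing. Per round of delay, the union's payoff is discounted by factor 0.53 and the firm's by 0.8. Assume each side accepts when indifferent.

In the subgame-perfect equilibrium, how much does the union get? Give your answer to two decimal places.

Round 5 (the union proposes): the firm will accept anything ≥ 0, so the union offers 0 and keeps 720.
Round 4 (the firm proposes): the union can get 720 next round, worth 0.53 × 720 = 381.6 now, so the firm offers 381.6, keeping 338.4.
Round 3 (the union proposes): the firm can get 338.4 next round, worth 0.8 × 338.4 = 270.72 now. The union offers 270.72 and keeps 720 − 270.72 = 449.28.
Round 2 (the firm proposes): the union can get 449.28 next round, worth 0.53 × 449.28 = 238.1184 now, so the firm offers 238.1184, keeping 481.8816.
Round 1 (the union proposes): the firm can get 481.8816 next round, worth 0.8 × 481.8816 = 385.50528 now. The union offers 385.50528 and keeps 720 − 385.50528 = 334.49472.

334.49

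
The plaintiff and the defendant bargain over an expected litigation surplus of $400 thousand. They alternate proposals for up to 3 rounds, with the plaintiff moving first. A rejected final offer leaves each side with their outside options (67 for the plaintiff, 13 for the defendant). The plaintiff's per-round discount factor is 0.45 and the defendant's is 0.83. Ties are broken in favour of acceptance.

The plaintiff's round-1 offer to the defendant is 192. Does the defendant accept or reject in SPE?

Accept

Round 3 (the plaintiff proposes): the defendant gets 13 if talks fail, so the plaintiff offers 13 and keeps 387.
Round 2 (the defendant proposes): the plaintiff can get 387 next round, worth 0.45 × 387 = 174.15 now. The defendant offers 174.15 and keeps 400 − 174.15 = 225.85.
So by rejecting in round 1, the defendant gets 225.85 next round, worth 0.83 × 225.85 = 187.4555 now.
Offer 192 ≥ 187.4555, so the defendant accepts.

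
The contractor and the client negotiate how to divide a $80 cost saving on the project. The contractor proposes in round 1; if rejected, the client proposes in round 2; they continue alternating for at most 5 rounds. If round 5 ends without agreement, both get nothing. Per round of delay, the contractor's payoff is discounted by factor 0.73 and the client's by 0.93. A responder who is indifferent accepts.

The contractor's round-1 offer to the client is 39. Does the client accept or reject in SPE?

Accept

Work out the client's continuation value if the offer is rejected.
Round 5 (the contractor proposes): the client will accept anything ≥ 0, so the contractor offers 0 and keeps 80.
Round 4 (the client proposes): the contractor can get 80 next round, worth 0.73 × 80 = 58.4 now, so the client offers 58.4, keeping 21.6.
Round 3 (the contractor proposes): the client can get 21.6 next round, worth 0.93 × 21.6 = 20.088 now; the contractor offers that and keeps 59.912.
Round 2 (the client proposes): the contractor can get 59.912 next round, worth 0.73 × 59.912 = 43.73576 now, so the client offers 43.73576, keeping 36.26424.
So by rejecting in round 1, the client gets 36.26424 next round, worth 0.93 × 36.26424 = 33.7257432 now.
Offer 39 ≥ 33.7257432, so the client accepts.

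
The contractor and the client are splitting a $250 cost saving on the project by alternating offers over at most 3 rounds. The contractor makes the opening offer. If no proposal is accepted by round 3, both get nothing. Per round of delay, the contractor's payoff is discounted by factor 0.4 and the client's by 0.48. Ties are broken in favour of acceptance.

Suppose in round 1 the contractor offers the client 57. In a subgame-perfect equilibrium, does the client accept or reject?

Reject

Round 3 (the contractor proposes): rejection yields 0 for the client; the contractor offers 0 and keeps 250.
Round 2 (the client proposes): the contractor can get 250 next round, worth 0.4 × 250 = 100 now. The client offers 100 and keeps 250 − 100 = 150.
So by rejecting in round 1, the client gets 150 next round, worth 0.48 × 150 = 72 now.
Offer 57 < 72, so the client rejects.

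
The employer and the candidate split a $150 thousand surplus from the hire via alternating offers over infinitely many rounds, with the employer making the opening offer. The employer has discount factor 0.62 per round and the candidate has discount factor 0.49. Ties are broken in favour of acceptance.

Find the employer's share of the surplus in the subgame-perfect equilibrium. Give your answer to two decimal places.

When the employer proposes, the candidate accepts any offer worth at least 0.49 times what the candidate would get by proposing next round; and vice versa.
This gives x = 150 − 0.49y and y = 150 − 0.62x, where x and y are each side's share when it proposes.
Hence (1 − 0.49·0.62)x = 150(1 − 0.49), i.e. 0.6962·x = 76.5.
x ≈ 109.8822; the candidate's share is 150 − x ≈ 40.1178.

109.88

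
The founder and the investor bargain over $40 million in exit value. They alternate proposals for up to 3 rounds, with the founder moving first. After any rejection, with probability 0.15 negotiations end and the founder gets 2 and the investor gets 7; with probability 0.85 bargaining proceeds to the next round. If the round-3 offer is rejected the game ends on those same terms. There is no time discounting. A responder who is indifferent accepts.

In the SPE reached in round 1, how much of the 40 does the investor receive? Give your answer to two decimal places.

10.95

Round 3 (the founder proposes): the investor gets 7 if talks fail, so the founder offers 7 and keeps 33.
Round 2 (the investor proposes): rejecting gives the founder an expected 0.85 × 33 + 0.15 × 2 = 28.35. The investor offers 28.35 and keeps 40 − 28.35 = 11.65.
Round 1 (the founder proposes): rejecting gives the investor an expected 0.85 × 11.65 + 0.15 × 7 = 10.9525. The founder offers 10.9525 and keeps 40 − 10.9525 = 29.0475.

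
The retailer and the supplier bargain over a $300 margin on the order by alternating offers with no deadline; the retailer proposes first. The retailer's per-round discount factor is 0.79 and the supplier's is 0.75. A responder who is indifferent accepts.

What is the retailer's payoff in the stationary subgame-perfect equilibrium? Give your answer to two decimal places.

184.05

In a stationary SPE each proposer offers the other exactly their discounted continuation value.
If the retailer keeps x when proposing and the supplier keeps y when proposing, then x = 300 − 0.75y and y = 300 − 0.79x.
Solving: x = 300(1 − 0.75) / (1 − 0.79·0.75) = 75 / 0.4075 ≈ 184.0491.
The supplier gets 300 − 184.0491 ≈ 115.9509.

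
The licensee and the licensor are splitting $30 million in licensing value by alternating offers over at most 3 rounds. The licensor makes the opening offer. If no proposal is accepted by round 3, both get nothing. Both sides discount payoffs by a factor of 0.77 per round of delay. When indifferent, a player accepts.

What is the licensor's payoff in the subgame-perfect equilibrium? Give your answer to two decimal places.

Round 3 (the licensor proposes): the licensee will accept anything ≥ 0, so the licensor offers 0 and keeps 30.
Round 2 (the licensee proposes): the licensor can get 30 next round, worth 0.77 × 30 = 23.1 now; the licensee offers that and keeps 6.9.
Round 1 (the licensor proposes): the licensee can get 6.9 next round, worth 0.77 × 6.9 = 5.313 now. The licensor offers 5.313 and keeps 30 − 5.313 = 24.687.

24.69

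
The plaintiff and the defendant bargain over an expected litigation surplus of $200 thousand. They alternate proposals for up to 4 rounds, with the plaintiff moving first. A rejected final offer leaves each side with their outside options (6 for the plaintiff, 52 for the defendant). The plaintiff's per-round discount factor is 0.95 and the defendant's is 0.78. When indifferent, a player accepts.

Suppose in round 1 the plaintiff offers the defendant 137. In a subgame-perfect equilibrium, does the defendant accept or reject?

Work out the defendant's continuation value if the offer is rejected.
Round 4 (the defendant proposes): the plaintiff gets 6 if talks fail, so the defendant offers 6 and keeps 194.
Round 3 (the plaintiff proposes): the defendant can get 194 next round, worth 0.78 × 194 = 151.32 now; the plaintiff offers that and keeps 48.68.
Round 2 (the defendant proposes): the plaintiff can get 48.68 next round, worth 0.95 × 48.68 = 46.246 now, so the defendant offers 46.246, keeping 153.754.
So by rejecting in round 1, the defendant gets 153.754 next round, worth 0.78 × 153.754 = 119.92812 now.
Offer 137 ≥ 119.92812, so the defendant accepts.

Accept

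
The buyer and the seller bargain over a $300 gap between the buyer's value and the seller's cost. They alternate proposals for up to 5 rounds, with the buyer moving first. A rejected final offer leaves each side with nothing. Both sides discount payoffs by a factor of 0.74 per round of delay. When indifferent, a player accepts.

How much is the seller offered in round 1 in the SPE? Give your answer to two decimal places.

Work backward from the last round.
Round 5 (the buyer proposes): the seller will accept anything ≥ 0, so the buyer offers 0 and keeps 300.
Round 4 (the seller proposes): the buyer can get 300 next round, worth 0.74 × 300 = 222 now, so the seller offers 222, keeping 78.
Round 3 (the buyer proposes): the seller can get 78 next round, worth 0.74 × 78 = 57.72 now, so the buyer offers 57.72, keeping 242.28.
Round 2 (the seller proposes): the buyer can get 242.28 next round, worth 0.74 × 242.28 = 179.2872 now; the seller offers that and keeps 120.7128.
Round 1 (the buyer proposes): the seller can get 120.7128 next round, worth 0.74 × 120.7128 = 89.327472 now; the buyer offers that and keeps 210.672528.

89.33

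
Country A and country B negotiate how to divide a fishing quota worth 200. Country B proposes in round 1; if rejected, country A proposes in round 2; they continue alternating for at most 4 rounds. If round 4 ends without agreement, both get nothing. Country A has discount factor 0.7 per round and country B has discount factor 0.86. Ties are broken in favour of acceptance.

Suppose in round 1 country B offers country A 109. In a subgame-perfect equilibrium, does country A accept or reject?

Accept

Round 4 (country A proposes): country B will accept anything ≥ 0, so country A offers 0 and keeps 200.
Round 3 (country B proposes): country A can get 200 next round, worth 0.7 × 200 = 140 now, so country B offers 140, keeping 60.
Round 2 (country A proposes): country B can get 60 next round, worth 0.86 × 60 = 51.6 now, so country A offers 51.6, keeping 148.4.
So by rejecting in round 1, country A gets 148.4 next round, worth 0.7 × 148.4 = 103.88 now.
Offer 109 ≥ 103.88, so country A accepts.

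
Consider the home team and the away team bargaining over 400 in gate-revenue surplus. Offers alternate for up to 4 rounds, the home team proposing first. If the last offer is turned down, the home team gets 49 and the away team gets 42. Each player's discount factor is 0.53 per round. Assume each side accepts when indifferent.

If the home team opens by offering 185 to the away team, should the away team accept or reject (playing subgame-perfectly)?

Accept

Round 4 (the away team proposes): the home team gets 49 if talks fail, so the away team offers 49 and keeps 351.
Round 3 (the home team proposes): the away team can get 351 next round, worth 0.53 × 351 = 186.03 now; the home team offers that and keeps 213.97.
Round 2 (the away team proposes): the home team can get 213.97 next round, worth 0.53 × 213.97 = 113.4041 now, so the away team offers 113.4041, keeping 286.5959.
So by rejecting in round 1, the away team gets 286.5959 next round, worth 0.53 × 286.5959 = 151.895827 now.
Offer 185 ≥ 151.895827, so the away team accepts.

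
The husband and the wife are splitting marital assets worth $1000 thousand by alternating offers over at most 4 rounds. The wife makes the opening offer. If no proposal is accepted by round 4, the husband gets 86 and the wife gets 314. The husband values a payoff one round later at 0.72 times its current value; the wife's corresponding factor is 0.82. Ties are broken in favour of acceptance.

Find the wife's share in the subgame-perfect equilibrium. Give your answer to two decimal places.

Round 4 (the husband proposes): the wife gets 314 if talks fail, so the husband offers 314 and keeps 686.
Round 3 (the wife proposes): the husband can get 686 next round, worth 0.72 × 686 = 493.92 now, so the wife offers 493.92, keeping 506.08.
Round 2 (the husband proposes): the wife can get 506.08 next round, worth 0.82 × 506.08 = 414.9856 now; the husband offers that and keeps 585.0144.
Round 1 (the wife proposes): the husband can get 585.0144 next round, worth 0.72 × 585.0144 = 421.210368 now, so the wife offers 421.210368, keeping 578.789632.

578.79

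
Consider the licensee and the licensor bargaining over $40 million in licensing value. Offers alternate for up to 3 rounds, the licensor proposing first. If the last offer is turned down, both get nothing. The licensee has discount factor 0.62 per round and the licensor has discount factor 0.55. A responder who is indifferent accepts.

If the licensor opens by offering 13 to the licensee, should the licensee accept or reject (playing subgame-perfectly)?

Accept

Work out the licensee's continuation value if the offer is rejected.
Round 3 (the licensor proposes): the licensee will accept anything ≥ 0, so the licensor offers 0 and keeps 40.
Round 2 (the licensee proposes): the licensor can get 40 next round, worth 0.55 × 40 = 22 now, so the licensee offers 22, keeping 18.
So by rejecting in round 1, the licensee gets 18 next round, worth 0.62 × 18 = 11.16 now.
Offer 13 ≥ 11.16, so the licensee accepts.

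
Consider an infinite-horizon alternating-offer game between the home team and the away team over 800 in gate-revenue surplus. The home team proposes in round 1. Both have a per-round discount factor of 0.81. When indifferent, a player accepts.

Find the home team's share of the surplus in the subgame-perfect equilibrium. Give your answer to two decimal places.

441.99

In a stationary SPE each proposer offers the other exactly their discounted continuation value.
If the home team keeps x when proposing and the away team keeps y when proposing, then x = 800 − 0.81y and y = 800 − 0.81x.
Solving: x = 800(1 − 0.81) / (1 − 0.81·0.81) = 152 / 0.3439 ≈ 441.9890.
The away team gets 800 − 441.9890 ≈ 358.0110.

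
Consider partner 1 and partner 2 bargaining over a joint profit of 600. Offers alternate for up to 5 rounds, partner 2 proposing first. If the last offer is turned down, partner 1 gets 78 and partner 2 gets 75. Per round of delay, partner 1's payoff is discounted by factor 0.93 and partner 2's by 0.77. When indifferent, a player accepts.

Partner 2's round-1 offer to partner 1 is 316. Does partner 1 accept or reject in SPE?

Accept

Work out partner 1's continuation value if the offer is rejected.
Round 5 (partner 2 proposes): partner 1 gets 78 if talks fail, so partner 2 offers 78 and keeps 522.
Round 4 (partner 1 proposes): partner 2 can get 522 next round, worth 0.77 × 522 = 401.94 now, so partner 1 offers 401.94, keeping 198.06.
Round 3 (partner 2 proposes): partner 1 can get 198.06 next round, worth 0.93 × 198.06 = 184.1958 now, so partner 2 offers 184.1958, keeping 415.8042.
Round 2 (partner 1 proposes): partner 2 can get 415.8042 next round, worth 0.77 × 415.8042 = 320.169234 now, so partner 1 offers 320.169234, keeping 279.830766.
So by rejecting in round 1, partner 1 gets 279.830766 next round, worth 0.93 × 279.830766 = 260.24261238 now.
Offer 316 ≥ 260.24261238, so partner 1 accepts.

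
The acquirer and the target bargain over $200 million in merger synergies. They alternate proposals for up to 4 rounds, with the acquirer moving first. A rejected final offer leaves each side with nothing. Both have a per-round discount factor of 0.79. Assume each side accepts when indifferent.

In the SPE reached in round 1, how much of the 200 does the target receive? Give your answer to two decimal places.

131.79

Round 4 (the target proposes): rejection yields 0 for the acquirer; the target offers 0 and keeps 200.
Round 3 (the acquirer proposes): the target can get 200 next round, worth 0.79 × 200 = 158 now; the acquirer offers that and keeps 42.
Round 2 (the target proposes): the acquirer can get 42 next round, worth 0.79 × 42 = 33.18 now; the target offers that and keeps 166.82.
Round 1 (the acquirer proposes): the target can get 166.82 next round, worth 0.79 × 166.82 = 131.7878 now, so the acquirer offers 131.7878, keeping 68.2122.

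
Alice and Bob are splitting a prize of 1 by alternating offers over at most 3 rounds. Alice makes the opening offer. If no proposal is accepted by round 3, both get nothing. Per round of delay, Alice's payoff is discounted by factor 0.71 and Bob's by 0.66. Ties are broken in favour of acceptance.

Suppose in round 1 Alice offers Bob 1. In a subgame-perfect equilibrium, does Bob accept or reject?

Accept

Round 3 (Alice proposes): Bob will accept anything ≥ 0, so Alice offers 0 and keeps 1.
Round 2 (Bob proposes): Alice can get 1 next round, worth 0.71 × 1 = 0.71 now, so Bob offers 0.71, keeping 0.29.
So by rejecting in round 1, Bob gets 0.29 next round, worth 0.66 × 0.29 = 0.1914 now.
Offer 1 ≥ 0.1914, so Bob accepts.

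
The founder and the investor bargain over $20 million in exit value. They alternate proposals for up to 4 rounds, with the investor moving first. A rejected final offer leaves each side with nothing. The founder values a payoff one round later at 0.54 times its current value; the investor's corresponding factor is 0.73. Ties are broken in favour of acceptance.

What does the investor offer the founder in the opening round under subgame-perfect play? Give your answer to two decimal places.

Work backward from the last round.
Round 4 (the founder proposes): the investor will accept anything ≥ 0, so the founder offers 0 and keeps 20.
Round 3 (the investor proposes): the founder can get 20 next round, worth 0.54 × 20 = 10.8 now, so the investor offers 10.8, keeping 9.2.
Round 2 (the founder proposes): the investor can get 9.2 next round, worth 0.73 × 9.2 = 6.716 now; the founder offers that and keeps 13.284.
Round 1 (the investor proposes): the founder can get 13.284 next round, worth 0.54 × 13.284 = 7.17336 now, so the investor offers 7.17336, keeping 12.82664.

7.17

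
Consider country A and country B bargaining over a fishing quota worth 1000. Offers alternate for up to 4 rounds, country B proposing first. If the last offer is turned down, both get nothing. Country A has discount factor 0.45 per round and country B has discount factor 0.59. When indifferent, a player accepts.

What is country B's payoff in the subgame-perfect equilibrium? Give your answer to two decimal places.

Round 4 (country A proposes): rejection yields 0 for country B; country A offers 0 and keeps 1000.
Round 3 (country B proposes): country A can get 1000 next round, worth 0.45 × 1000 = 450 now, so country B offers 450, keeping 550.
Round 2 (country A proposes): country B can get 550 next round, worth 0.59 × 550 = 324.5 now, so country A offers 324.5, keeping 675.5.
Round 1 (country B proposes): country A can get 675.5 next round, worth 0.45 × 675.5 = 303.975 now, so country B offers 303.975, keeping 696.025.

696.03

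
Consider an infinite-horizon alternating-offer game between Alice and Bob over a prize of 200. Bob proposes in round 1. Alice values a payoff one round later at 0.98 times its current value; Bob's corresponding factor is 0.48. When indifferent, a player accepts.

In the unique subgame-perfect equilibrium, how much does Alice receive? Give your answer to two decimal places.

192.45

When Bob proposes, Alice accepts any offer worth at least 0.98 times what Alice would get by proposing next round; and vice versa.
This gives x = 200 − 0.98y and y = 200 − 0.48x, where x and y are each side's share when it proposes.
Hence (1 − 0.98·0.48)x = 200(1 − 0.98), i.e. 0.5296·x = 4.
x ≈ 7.5529; Alice's share is 200 − x ≈ 192.4471.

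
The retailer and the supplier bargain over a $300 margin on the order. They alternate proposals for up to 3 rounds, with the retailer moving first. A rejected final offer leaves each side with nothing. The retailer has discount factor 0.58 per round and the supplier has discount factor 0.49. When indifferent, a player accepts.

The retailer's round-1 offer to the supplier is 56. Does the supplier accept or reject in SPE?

Reject

Round 3 (the retailer proposes): rejection yields 0 for the supplier; the retailer offers 0 and keeps 300.
Round 2 (the supplier proposes): the retailer can get 300 next round, worth 0.58 × 300 = 174 now. The supplier offers 174 and keeps 300 − 174 = 126.
So by rejecting in round 1, the supplier gets 126 next round, worth 0.49 × 126 = 61.74 now.
Offer 56 < 61.74, so the supplier rejects.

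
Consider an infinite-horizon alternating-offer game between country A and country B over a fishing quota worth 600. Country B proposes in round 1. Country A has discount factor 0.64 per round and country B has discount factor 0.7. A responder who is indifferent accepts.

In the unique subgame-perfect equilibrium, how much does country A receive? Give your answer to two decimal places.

In a stationary SPE each proposer offers the other exactly their discounted continuation value.
If country B keeps x when proposing and country A keeps y when proposing, then x = 600 − 0.64y and y = 600 − 0.7x.
Solving: x = 600(1 − 0.64) / (1 − 0.7·0.64) = 216 / 0.552 ≈ 391.3043.
Country A gets 600 − 391.3043 ≈ 208.6957.

208.70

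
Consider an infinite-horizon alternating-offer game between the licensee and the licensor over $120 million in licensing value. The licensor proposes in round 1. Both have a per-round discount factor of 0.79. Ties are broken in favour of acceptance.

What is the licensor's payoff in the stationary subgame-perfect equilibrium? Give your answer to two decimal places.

67.04

When the licensor proposes, the licensee accepts any offer worth at least 0.79 times what the licensee would get by proposing next round; and vice versa.
This gives x = 120 − 0.79y and y = 120 − 0.79x, where x and y are each side's share when it proposes.
Hence (1 − 0.79·0.79)x = 120(1 − 0.79), i.e. 0.3759·x = 25.2.
x ≈ 67.0391; the licensee's share is 120 − x ≈ 52.9609.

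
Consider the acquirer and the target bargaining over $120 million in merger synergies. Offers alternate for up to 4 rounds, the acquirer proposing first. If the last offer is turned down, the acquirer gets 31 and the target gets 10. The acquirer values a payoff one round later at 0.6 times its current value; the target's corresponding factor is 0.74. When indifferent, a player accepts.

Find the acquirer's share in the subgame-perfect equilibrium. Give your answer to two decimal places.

55.24

By backward induction:
Round 4 (the target proposes): the acquirer gets 31 if talks fail, so the target offers 31 and keeps 89.
Round 3 (the acquirer proposes): the target can get 89 next round, worth 0.74 × 89 = 65.86 now, so the acquirer offers 65.86, keeping 54.14.
Round 2 (the target proposes): the acquirer can get 54.14 next round, worth 0.6 × 54.14 = 32.484 now. The target offers 32.484 and keeps 120 − 32.484 = 87.516.
Round 1 (the acquirer proposes): the target can get 87.516 next round, worth 0.74 × 87.516 = 64.76184 now, so the acquirer offers 64.76184, keeping 55.23816.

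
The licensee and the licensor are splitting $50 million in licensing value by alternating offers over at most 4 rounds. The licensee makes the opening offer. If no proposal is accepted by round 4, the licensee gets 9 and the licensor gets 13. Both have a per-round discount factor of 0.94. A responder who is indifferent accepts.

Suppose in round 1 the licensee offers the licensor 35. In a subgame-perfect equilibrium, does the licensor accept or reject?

Round 4 (the licensor proposes): the licensee gets 9 if talks fail, so the licensor offers 9 and keeps 41.
Round 3 (the licensee proposes): the licensor can get 41 next round, worth 0.94 × 41 = 38.54 now. The licensee offers 38.54 and keeps 50 − 38.54 = 11.46.
Round 2 (the licensor proposes): the licensee can get 11.46 next round, worth 0.94 × 11.46 = 10.7724 now. The licensor offers 10.7724 and keeps 50 − 10.7724 = 39.2276.
So by rejecting in round 1, the licensor gets 39.2276 next round, worth 0.94 × 39.2276 = 36.873944 now.
Offer 35 < 36.873944, so the licensor rejects.

Reject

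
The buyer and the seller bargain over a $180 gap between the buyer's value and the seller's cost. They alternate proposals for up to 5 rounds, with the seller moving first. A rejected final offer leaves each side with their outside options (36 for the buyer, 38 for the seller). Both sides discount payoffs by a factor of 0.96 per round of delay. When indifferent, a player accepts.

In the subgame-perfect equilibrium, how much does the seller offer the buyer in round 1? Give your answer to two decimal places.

43.86

Round 5 (the seller proposes): the buyer gets 36 if talks fail, so the seller offers 36 and keeps 144.
Round 4 (the buyer proposes): the seller can get 144 next round, worth 0.96 × 144 = 138.24 now; the buyer offers that and keeps 41.76.
Round 3 (the seller proposes): the buyer can get 41.76 next round, worth 0.96 × 41.76 = 40.0896 now; the seller offers that and keeps 139.9104.
Round 2 (the buyer proposes): the seller can get 139.9104 next round, worth 0.96 × 139.9104 = 134.313984 now; the buyer offers that and keeps 45.686016.
Round 1 (the seller proposes): the buyer can get 45.686016 next round, worth 0.96 × 45.686016 = 43.85857536 now. The seller offers 43.85857536 and keeps 180 − 43.85857536 = 136.14142464.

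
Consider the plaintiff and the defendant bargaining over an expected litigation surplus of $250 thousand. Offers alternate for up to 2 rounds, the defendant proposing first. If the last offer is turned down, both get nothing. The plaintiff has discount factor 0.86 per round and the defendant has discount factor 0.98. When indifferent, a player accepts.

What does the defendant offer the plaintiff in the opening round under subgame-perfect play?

Round 2 (the plaintiff proposes): the defendant will accept anything ≥ 0, so the plaintiff offers 0 and keeps 250.
Round 1 (the defendant proposes): the plaintiff can get 250 next round, worth 0.86 × 250 = 215 now; the defendant offers that and keeps 35.

215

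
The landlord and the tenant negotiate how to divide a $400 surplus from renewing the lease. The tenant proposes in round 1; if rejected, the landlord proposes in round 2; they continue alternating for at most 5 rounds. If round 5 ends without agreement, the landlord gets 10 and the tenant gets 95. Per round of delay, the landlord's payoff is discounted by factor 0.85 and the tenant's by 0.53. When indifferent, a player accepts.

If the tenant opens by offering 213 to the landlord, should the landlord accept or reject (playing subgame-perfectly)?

Reject

Work out the landlord's continuation value if the offer is rejected.
Round 5 (the tenant proposes): the landlord gets 10 if talks fail, so the tenant offers 10 and keeps 390.
Round 4 (the landlord proposes): the tenant can get 390 next round, worth 0.53 × 390 = 206.7 now, so the landlord offers 206.7, keeping 193.3.
Round 3 (the tenant proposes): the landlord can get 193.3 next round, worth 0.85 × 193.3 = 164.305 now. The tenant offers 164.305 and keeps 400 − 164.305 = 235.695.
Round 2 (the landlord proposes): the tenant can get 235.695 next round, worth 0.53 × 235.695 = 124.91835 now; the landlord offers that and keeps 275.08165.
So by rejecting in round 1, the landlord gets 275.08165 next round, worth 0.85 × 275.08165 = 233.8194025 now.
Offer 213 < 233.8194025, so the landlord rejects.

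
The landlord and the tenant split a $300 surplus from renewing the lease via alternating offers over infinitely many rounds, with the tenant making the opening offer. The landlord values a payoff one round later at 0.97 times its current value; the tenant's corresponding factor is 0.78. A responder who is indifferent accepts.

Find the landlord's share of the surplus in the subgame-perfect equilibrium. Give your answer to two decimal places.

When the tenant proposes, the landlord accepts any offer worth at least 0.97 times what the landlord would get by proposing next round; and vice versa.
This gives x = 300 − 0.97y and y = 300 − 0.78x, where x and y are each side's share when it proposes.
Hence (1 − 0.97·0.78)x = 300(1 − 0.97), i.e. 0.2434·x = 9.
x ≈ 36.9762; the landlord's share is 300 − x ≈ 263.0238.

263.02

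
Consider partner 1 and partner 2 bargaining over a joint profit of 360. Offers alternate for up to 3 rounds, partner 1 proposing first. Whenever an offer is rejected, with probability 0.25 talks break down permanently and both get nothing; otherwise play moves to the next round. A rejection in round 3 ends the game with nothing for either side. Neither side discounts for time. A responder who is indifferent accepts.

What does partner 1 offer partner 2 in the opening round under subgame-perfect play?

67.5

By backward induction:
Round 3 (partner 1 proposes): partner 2 will accept anything ≥ 0, so partner 1 offers 0 and keeps 360.
Round 2 (partner 2 proposes): rejecting gives partner 1 an expected 0.75 × 360 = 270; partner 2 offers that and keeps 90.
Round 1 (partner 1 proposes): rejecting gives partner 2 an expected 0.75 × 90 = 67.5. Partner 1 offers 67.5 and keeps 360 − 67.5 = 292.5.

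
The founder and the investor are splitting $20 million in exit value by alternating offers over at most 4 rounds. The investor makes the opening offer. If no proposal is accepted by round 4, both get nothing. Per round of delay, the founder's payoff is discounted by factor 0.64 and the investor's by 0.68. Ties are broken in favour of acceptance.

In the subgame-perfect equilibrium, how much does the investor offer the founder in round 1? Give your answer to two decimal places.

9.67

Round 4 (the founder proposes): the investor will accept anything ≥ 0, so the founder offers 0 and keeps 20.
Round 3 (the investor proposes): the founder can get 20 next round, worth 0.64 × 20 = 12.8 now, so the investor offers 12.8, keeping 7.2.
Round 2 (the founder proposes): the investor can get 7.2 next round, worth 0.68 × 7.2 = 4.896 now; the founder offers that and keeps 15.104.
Round 1 (the investor proposes): the founder can get 15.104 next round, worth 0.64 × 15.104 = 9.66656 now; the investor offers that and keeps 10.33344.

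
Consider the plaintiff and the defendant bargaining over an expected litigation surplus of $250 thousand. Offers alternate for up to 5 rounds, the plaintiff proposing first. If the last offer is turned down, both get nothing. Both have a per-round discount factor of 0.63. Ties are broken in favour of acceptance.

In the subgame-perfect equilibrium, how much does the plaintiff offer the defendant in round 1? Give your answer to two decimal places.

Round 5 (the plaintiff proposes): rejection yields 0 for the defendant; the plaintiff offers 0 and keeps 250.
Round 4 (the defendant proposes): the plaintiff can get 250 next round, worth 0.63 × 250 = 157.5 now. The defendant offers 157.5 and keeps 250 − 157.5 = 92.5.
Round 3 (the plaintiff proposes): the defendant can get 92.5 next round, worth 0.63 × 92.5 = 58.275 now. The plaintiff offers 58.275 and keeps 250 − 58.275 = 191.725.
Round 2 (the defendant proposes): the plaintiff can get 191.725 next round, worth 0.63 × 191.725 = 120.78675 now. The defendant offers 120.78675 and keeps 250 − 120.78675 = 129.21325.
Round 1 (the plaintiff proposes): the defendant can get 129.21325 next round, worth 0.63 × 129.21325 = 81.4043475 now; the plaintiff offers that and keeps 168.5956525.

81.40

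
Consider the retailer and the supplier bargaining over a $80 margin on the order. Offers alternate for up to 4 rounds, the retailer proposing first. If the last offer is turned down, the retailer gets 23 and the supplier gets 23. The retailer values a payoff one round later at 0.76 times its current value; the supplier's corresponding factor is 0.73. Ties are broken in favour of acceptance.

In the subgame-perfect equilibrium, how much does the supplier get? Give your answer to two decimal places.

37.10

By backward induction:
Round 4 (the supplier proposes): the retailer gets 23 if talks fail, so the supplier offers 23 and keeps 57.
Round 3 (the retailer proposes): the supplier can get 57 next round, worth 0.73 × 57 = 41.61 now. The retailer offers 41.61 and keeps 80 − 41.61 = 38.39.
Round 2 (the supplier proposes): the retailer can get 38.39 next round, worth 0.76 × 38.39 = 29.1764 now; the supplier offers that and keeps 50.8236.
Round 1 (the retailer proposes): the supplier can get 50.8236 next round, worth 0.73 × 50.8236 = 37.101228 now. The retailer offers 37.101228 and keeps 80 − 37.101228 = 42.898772.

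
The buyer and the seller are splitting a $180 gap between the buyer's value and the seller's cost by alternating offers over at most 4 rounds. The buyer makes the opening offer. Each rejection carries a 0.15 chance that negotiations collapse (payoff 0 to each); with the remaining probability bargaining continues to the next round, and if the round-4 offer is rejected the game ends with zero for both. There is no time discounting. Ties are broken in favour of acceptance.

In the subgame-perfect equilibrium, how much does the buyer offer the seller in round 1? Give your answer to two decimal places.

Round 4 (the seller proposes): rejection yields 0 for the buyer; the seller offers 0 and keeps 180.
Round 3 (the buyer proposes): rejecting gives the seller an expected 0.85 × 180 = 153. The buyer offers 153 and keeps 180 − 153 = 27.
Round 2 (the seller proposes): rejecting gives the buyer an expected 0.85 × 27 = 22.95, so the seller offers 22.95, keeping 157.05.
Round 1 (the buyer proposes): rejecting gives the seller an expected 0.85 × 157.05 = 133.4925, so the buyer offers 133.4925, keeping 46.5075.

133.49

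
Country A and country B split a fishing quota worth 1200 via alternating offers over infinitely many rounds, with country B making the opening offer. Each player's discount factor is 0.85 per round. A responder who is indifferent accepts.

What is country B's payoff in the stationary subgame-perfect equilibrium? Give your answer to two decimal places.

648.65

When country B proposes, country A accepts any offer worth at least 0.85 times what country A would get by proposing next round; and vice versa.
This gives x = 1200 − 0.85y and y = 1200 − 0.85x, where x and y are each side's share when it proposes.
Hence (1 − 0.85·0.85)x = 1200(1 − 0.85), i.e. 0.2775·x = 180.
x ≈ 648.6486; country A's share is 1200 − x ≈ 551.3514.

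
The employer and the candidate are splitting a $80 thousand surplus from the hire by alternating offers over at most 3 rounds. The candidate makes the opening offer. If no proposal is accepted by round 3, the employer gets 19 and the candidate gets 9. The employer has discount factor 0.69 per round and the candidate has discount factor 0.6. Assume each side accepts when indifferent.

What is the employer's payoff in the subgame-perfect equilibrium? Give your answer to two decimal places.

Solve by backward induction from round 3.
Round 3 (the candidate proposes): the employer gets 19 if talks fail, so the candidate offers 19 and keeps 61.
Round 2 (the employer proposes): the candidate can get 61 next round, worth 0.6 × 61 = 36.6 now. The employer offers 36.6 and keeps 80 − 36.6 = 43.4.
Round 1 (the candidate proposes): the employer can get 43.4 next round, worth 0.69 × 43.4 = 29.946 now. The candidate offers 29.946 and keeps 80 − 29.946 = 50.054.

29.95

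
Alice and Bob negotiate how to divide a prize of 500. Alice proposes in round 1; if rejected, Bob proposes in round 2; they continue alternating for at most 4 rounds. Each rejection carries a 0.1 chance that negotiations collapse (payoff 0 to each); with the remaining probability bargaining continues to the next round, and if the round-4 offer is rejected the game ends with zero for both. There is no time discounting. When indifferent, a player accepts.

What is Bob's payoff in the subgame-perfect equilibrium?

Round 4 (Bob proposes): Alice will accept anything ≥ 0, so Bob offers 0 and keeps 500.
Round 3 (Alice proposes): rejecting gives Bob an expected 0.9 × 500 = 450, so Alice offers 450, keeping 50.
Round 2 (Bob proposes): rejecting gives Alice an expected 0.9 × 50 = 45. Bob offers 45 and keeps 500 − 45 = 455.
Round 1 (Alice proposes): rejecting gives Bob an expected 0.9 × 455 = 409.5. Alice offers 409.5 and keeps 500 − 409.5 = 90.5.

409.5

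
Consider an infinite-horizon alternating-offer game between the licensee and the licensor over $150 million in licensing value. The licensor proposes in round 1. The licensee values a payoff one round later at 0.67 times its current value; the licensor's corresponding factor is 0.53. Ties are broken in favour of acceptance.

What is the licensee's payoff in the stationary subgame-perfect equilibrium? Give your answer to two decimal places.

73.24

When the licensor proposes, the licensee accepts any offer worth at least 0.67 times what the licensee would get by proposing next round; and vice versa.
This gives x = 150 − 0.67y and y = 150 − 0.53x, where x and y are each side's share when it proposes.
Hence (1 − 0.67·0.53)x = 150(1 − 0.67), i.e. 0.6449·x = 49.5.
x ≈ 76.7561; the licensee's share is 150 − x ≈ 73.2439.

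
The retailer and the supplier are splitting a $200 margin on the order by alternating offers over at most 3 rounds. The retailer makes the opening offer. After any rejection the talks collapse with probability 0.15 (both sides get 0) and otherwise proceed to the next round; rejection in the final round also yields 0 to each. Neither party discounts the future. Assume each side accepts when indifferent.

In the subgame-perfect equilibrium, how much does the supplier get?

25.5

Round 3 (the retailer proposes): the supplier will accept anything ≥ 0, so the retailer offers 0 and keeps 200.
Round 2 (the supplier proposes): rejecting gives the retailer an expected 0.85 × 200 = 170. The supplier offers 170 and keeps 200 − 170 = 30.
Round 1 (the retailer proposes): rejecting gives the supplier an expected 0.85 × 30 = 25.5; the retailer offers that and keeps 174.5.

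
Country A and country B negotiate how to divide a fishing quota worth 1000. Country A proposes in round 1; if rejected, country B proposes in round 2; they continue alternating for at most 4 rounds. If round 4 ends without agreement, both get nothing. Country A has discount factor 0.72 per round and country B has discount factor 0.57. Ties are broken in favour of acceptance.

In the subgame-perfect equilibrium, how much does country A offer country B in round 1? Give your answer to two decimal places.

Round 4 (country B proposes): rejection yields 0 for country A; country B offers 0 and keeps 1000.
Round 3 (country A proposes): country B can get 1000 next round, worth 0.57 × 1000 = 570 now, so country A offers 570, keeping 430.
Round 2 (country B proposes): country A can get 430 next round, worth 0.72 × 430 = 309.6 now, so country B offers 309.6, keeping 690.4.
Round 1 (country A proposes): country B can get 690.4 next round, worth 0.57 × 690.4 = 393.528 now; country A offers that and keeps 606.472.

393.53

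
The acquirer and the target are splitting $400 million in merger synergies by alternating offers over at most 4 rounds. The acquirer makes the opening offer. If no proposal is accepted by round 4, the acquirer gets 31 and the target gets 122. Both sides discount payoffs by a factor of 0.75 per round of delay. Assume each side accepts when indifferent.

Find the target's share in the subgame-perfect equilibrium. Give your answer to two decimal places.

230.67

Work backward from the last round.
Round 4 (the target proposes): the acquirer gets 31 if talks fail, so the target offers 31 and keeps 369.
Round 3 (the acquirer proposes): the target can get 369 next round, worth 0.75 × 369 = 276.75 now, so the acquirer offers 276.75, keeping 123.25.
Round 2 (the target proposes): the acquirer can get 123.25 next round, worth 0.75 × 123.25 = 92.4375 now; the target offers that and keeps 307.5625.
Round 1 (the acquirer proposes): the target can get 307.5625 next round, worth 0.75 × 307.5625 = 230.671875 now. The acquirer offers 230.671875 and keeps 400 − 230.671875 = 169.328125.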